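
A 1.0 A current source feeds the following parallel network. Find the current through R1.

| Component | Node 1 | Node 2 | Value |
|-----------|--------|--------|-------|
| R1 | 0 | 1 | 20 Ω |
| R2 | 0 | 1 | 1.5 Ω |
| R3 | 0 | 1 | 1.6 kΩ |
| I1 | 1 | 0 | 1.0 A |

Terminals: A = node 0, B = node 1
All resistors sit directly between nodes 0 and 1, so they are in parallel and share one voltage V; the full source current 1 A splits among them.
1/R_par = 1/20 + 1/1.5 + 1/1600 = 0.7173 S  =>  R_par = 1.394 Ω
V = I × R_par = 1 × 1.394 = 1.394 V
I_R1 = V/R1 = 1.394/20 = 0.06971 A

Final answer: 0.06971 A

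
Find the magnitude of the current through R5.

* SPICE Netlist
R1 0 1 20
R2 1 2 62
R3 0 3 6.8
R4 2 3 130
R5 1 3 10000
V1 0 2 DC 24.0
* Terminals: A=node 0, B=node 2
Nodal analysis, taking node 2 as the 0 V reference.
Source V1 fixes V_0 = 24 V.
KCL at each unknown node (sum of currents leaving = 0; resistances in Ω):
  Node 1: (V_1 - 24)/20 + (V_1 - 0)/62 + (V_1 - V_3)/10000 = 0
  Node 3: (V_3 - 24)/6.8 + (V_3 - 0)/130 + (V_3 - V_1)/10000 = 0
Collecting terms (coefficients in siemens):
  0.06623·V_1 - 0.0001·V_3 = 1.2
  0.1549·V_3 - 0.0001·V_1 = 3.529
Determinant D = (0.06623)(0.1549) - (-0.0001)(-0.0001) = 0.01026
V_1 = [(1.2)(0.1549) - (-0.0001)(3.529)]/D = 18.15 V
V_3 = [(0.06623)(3.529) - (1.2)(-0.0001)]/D = 22.8 V
I_R5 = (V_1 - V_3)/R5 = (18.15 - 22.8)/10000 = -0.0004651 A
|I_R5| = 0.0004651 A

Final answer: |I_R5| = 0.0004651 A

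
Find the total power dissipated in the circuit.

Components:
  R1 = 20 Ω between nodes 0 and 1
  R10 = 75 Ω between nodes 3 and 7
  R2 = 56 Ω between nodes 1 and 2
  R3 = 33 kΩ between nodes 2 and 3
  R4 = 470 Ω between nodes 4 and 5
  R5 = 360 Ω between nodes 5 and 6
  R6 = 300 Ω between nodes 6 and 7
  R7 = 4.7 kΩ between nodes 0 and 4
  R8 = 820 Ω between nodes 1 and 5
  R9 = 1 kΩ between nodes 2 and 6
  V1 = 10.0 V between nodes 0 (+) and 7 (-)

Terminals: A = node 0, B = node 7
Nodal analysis, taking node 7 as the 0 V reference.
Source V1 fixes V_0 = 10 V.
KCL at each unknown node (sum of currents leaving = 0; resistances in Ω):
  Node 1: (V_1 - 10)/20 + (V_1 - V_2)/56 + (V_1 - V_5)/820 = 0
  Node 2: (V_2 - V_1)/56 + (V_2 - V_3)/33000 + (V_2 - V_6)/1000 = 0
  Node 3: (V_3 - V_2)/33000 + (V_3 - 0)/75 = 0
  Node 4: (V_4 - V_5)/470 + (V_4 - 10)/4700 = 0
  Node 5: (V_5 - V_4)/470 + (V_5 - V_6)/360 + (V_5 - V_1)/820 = 0
  Node 6: (V_6 - V_5)/360 + (V_6 - 0)/300 + (V_6 - V_2)/1000 = 0
Collecting terms (coefficients in siemens):
  0.06908·V_1 - 0.01786·V_2 - 0.00122·V_5 = 0.5
  0.01889·V_2 - 0.01786·V_1 - 0.0000303·V_3 - 0.001·V_6 = 0
  0.01336·V_3 - 0.0000303·V_2 = 0
  0.00234·V_4 - 0.002128·V_5 = 0.002128
  0.006125·V_5 - 0.00122·V_1 - 0.002128·V_4 - 0.002778·V_6 = 0
  0.007111·V_6 - 0.001·V_2 - 0.002778·V_5 = 0
Solving these 6 simultaneous equations (Gaussian elimination) gives:
  V_1 = 9.776 V, V_2 = 9.429 V, V_3 = 0.02138 V, V_4 = 6.043 V
  V_5 = 5.648 V, V_6 = 3.532 V
Power in each resistor, P = (ΔV)²/R:
  P_R1 = (10 - 9.776)²/20 = 0.002516 W
  P_R2 = (9.776 - 9.429)²/56 = 0.00214 W
  P_R3 = (9.429 - 0.02138)²/33000 = 0.002682 W
  P_R4 = (6.043 - 5.648)²/470 = 0.0003331 W
  P_R5 = (5.648 - 3.532)²/360 = 0.01243 W
  P_R6 = (3.532 - 0)²/300 = 0.04159 W
  P_R7 = (10 - 6.043)²/4700 = 0.003331 W
  P_R8 = (9.776 - 5.648)²/820 = 0.02078 W
  P_R9 = (9.429 - 3.532)²/1000 = 0.03478 W
  P_R10 = (0.02138 - 0)²/75 = 0.000006096 W
P_total = P_R1 + P_R2 + P_R3 + P_R4 + P_R5 + P_R6 + P_R7 + P_R8 + P_R9 + P_R10 = 0.1206 W

Final answer: 0.1206 W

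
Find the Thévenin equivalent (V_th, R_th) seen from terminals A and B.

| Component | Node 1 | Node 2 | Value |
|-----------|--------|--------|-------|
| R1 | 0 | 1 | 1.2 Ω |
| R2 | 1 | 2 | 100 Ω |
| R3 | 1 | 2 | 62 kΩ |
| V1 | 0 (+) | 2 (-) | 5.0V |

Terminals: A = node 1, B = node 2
Step 1 — V_th is the open-circuit voltage V_A - V_B (nothing connected across the terminals).
Nodal analysis, taking node 2 as the 0 V reference.
Source V1 fixes V_0 = 5 V.
KCL at each unknown node (sum of currents leaving = 0; resistances in Ω):
  Node 1: (V_1 - 5)/1.2 + (V_1 - 0)/100 + (V_1 - 0)/62000 = 0
Collecting terms: 0.8433 × V_1 = 4.167  =>  V_1 = 4.941 V
V_th = V_1 - V_2 = 4.941 - 0 = 4.941 V
Step 2 — R_th: zero the source — replace V1 by a short circuit (node 2 merges into node 0) — and find the resistance seen between A (node 1) and B (node 0).
Reduce the network between node 1 (A) and node 0 (B) by series/parallel combination:
  Rp1 = R1 ‖ R2 ‖ R3 (parallel, all between nodes 0 and 1) = 1/(1/1.2 + 1/100 + 1/62000) = 1.186 Ω
R_th = 1.186 Ω

Final answer: V_th = 4.941 V, R_th = 1.186 Ω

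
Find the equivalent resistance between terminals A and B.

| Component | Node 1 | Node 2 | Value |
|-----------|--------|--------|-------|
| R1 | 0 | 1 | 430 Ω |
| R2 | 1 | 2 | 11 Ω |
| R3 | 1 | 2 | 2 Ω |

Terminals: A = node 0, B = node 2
Reduce the network between node 0 (A) and node 2 (B) by series/parallel combination:
  Rp1 = R2 ‖ R3 (parallel, both between nodes 1 and 2) = 1/(1/11 + 1/2) = 1.692 Ω
  Rs1 = R1 + Rp1 (series, joined only at node 1) = 430 + 1.692 = 431.7 Ω
R_eq = 431.7 Ω

Final answer: 431.7 Ω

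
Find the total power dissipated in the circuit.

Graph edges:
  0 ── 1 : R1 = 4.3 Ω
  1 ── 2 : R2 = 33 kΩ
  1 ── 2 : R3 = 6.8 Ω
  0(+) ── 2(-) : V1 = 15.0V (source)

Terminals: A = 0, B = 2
Nodal analysis, taking node 2 as the 0 V reference.
Source V1 fixes V_0 = 15 V.
KCL at each unknown node (sum of currents leaving = 0; resistances in Ω):
  Node 1: (V_1 - 15)/4.3 + (V_1 - 0)/33000 + (V_1 - 0)/6.8 = 0
Collecting terms: 0.3796 × V_1 = 3.488  =>  V_1 = 9.188 V
Power in each resistor, P = (ΔV)²/R:
  P_R1 = (15 - 9.188)²/4.3 = 7.854 W
  P_R2 = (9.188 - 0)²/33000 = 0.002558 W
  P_R3 = (9.188 - 0)²/6.8 = 12.42 W
P_total = P_R1 + P_R2 + P_R3 = 20.27 W

Final answer: 20.27 W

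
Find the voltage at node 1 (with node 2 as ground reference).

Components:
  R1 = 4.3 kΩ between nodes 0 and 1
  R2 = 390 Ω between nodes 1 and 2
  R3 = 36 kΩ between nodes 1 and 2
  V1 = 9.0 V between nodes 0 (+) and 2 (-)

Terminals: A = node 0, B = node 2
Nodal analysis, taking node 2 as the 0 V reference.
Source V1 fixes V_0 = 9 V.
KCL at each unknown node (sum of currents leaving = 0; resistances in Ω):
  Node 1: (V_1 - 9)/4300 + (V_1 - 0)/390 + (V_1 - 0)/36000 = 0
Collecting terms: 0.002824 × V_1 = 0.002093  =>  V_1 = 0.741 V
The requested potential is V_1 = 0.741 V.

Final answer: V_1 = 0.741 V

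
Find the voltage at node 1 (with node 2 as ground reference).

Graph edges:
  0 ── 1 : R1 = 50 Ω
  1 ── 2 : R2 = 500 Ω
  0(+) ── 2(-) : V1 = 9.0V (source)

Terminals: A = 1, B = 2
Nodal analysis, taking node 2 as the 0 V reference.
Source V1 fixes V_0 = 9 V.
KCL at each unknown node (sum of currents leaving = 0; resistances in Ω):
  Node 1: (V_1 - 9)/50 + (V_1 - 0)/500 = 0
Collecting terms: 0.022 × V_1 = 0.18  =>  V_1 = 8.182 V
The requested potential is V_1 = 8.182 V.

Final answer: V_1 = 8.182 V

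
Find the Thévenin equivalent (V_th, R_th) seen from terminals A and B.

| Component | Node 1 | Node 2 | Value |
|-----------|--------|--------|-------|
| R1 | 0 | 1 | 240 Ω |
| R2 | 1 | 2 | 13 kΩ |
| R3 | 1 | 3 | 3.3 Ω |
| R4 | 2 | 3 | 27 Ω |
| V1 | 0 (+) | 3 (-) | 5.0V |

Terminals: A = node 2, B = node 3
Step 1 — V_th is the open-circuit voltage V_A - V_B (nothing connected across the terminals).
Nodal analysis, taking node 3 as the 0 V reference.
Source V1 fixes V_0 = 5 V.
KCL at each unknown node (sum of currents leaving = 0; resistances in Ω):
  Node 1: (V_1 - 5)/240 + (V_1 - V_2)/13000 + (V_1 - 0)/3.3 = 0
  Node 2: (V_2 - V_1)/13000 + (V_2 - 0)/27 = 0
Collecting terms (coefficients in siemens):
  0.3073·V_1 - 0.00007692·V_2 = 0.02083
  0.03711·V_2 - 0.00007692·V_1 = 0
Determinant D = (0.3073)(0.03711) - (-0.00007692)(-0.00007692) = 0.0114
V_1 = [(0.02083)(0.03711) - (-0.00007692)(0)]/D = 0.0678 V
V_2 = [(0.3073)(0) - (0.02083)(-0.00007692)]/D = 0.0001405 V
V_th = V_2 - V_3 = 0.0001405 - 0 = 0.0001405 V
Step 2 — R_th: zero the source — replace V1 by a short circuit (node 3 merges into node 0) — and find the resistance seen between A (node 2) and B (node 0).
Reduce the network between node 2 (A) and node 0 (B) by series/parallel combination:
  Rp1 = R1 ‖ R3 (parallel, both between nodes 0 and 1) = 1/(1/240 + 1/3.3) = 3.255 Ω
  Rs1 = R2 + Rp1 (series, joined only at node 1) = 13000 + 3.255 = 13000 Ω
  Rp2 = R4 ‖ Rs1 (parallel, both between nodes 0 and 2) = 1/(1/27 + 1/13000) = 26.94 Ω
R_th = 26.94 Ω

Final answer: V_th = 0.0001405 V, R_th = 26.94 Ω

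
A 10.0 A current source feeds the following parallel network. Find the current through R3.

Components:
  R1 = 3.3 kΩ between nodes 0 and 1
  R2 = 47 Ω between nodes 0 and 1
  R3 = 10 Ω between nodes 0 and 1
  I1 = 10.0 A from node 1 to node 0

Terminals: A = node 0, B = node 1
All resistors sit directly between nodes 0 and 1, so they are in parallel and share one voltage V; the full source current 10 A splits among them.
1/R_par = 1/3300 + 1/47 + 1/10 = 0.1216 S  =>  R_par = 8.225 Ω
V = I × R_par = 10 × 8.225 = 82.25 V
I_R3 = V/R3 = 82.25/10 = 8.225 A

Final answer: 8.225 A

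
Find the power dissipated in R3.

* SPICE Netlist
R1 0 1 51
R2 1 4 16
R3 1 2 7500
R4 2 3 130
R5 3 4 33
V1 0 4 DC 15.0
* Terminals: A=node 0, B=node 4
Nodal analysis, taking node 4 as the 0 V reference.
Source V1 fixes V_0 = 15 V.
KCL at each unknown node (sum of currents leaving = 0; resistances in Ω):
  Node 1: (V_1 - 15)/51 + (V_1 - 0)/16 + (V_1 - V_2)/7500 = 0
  Node 2: (V_2 - V_1)/7500 + (V_2 - V_3)/130 = 0
  Node 3: (V_3 - V_2)/130 + (V_3 - 0)/33 = 0
Collecting terms (coefficients in siemens):
  0.08224·V_1 - 0.0001333·V_2 = 0.2941
  0.007826·V_2 - 0.0001333·V_1 - 0.007692·V_3 = 0
  0.038·V_3 - 0.007692·V_2 = 0
Solving these 3 simultaneous equations (Gaussian elimination) gives:
  V_1 = 3.576 V, V_2 = 0.07607 V, V_3 = 0.0154 V
I_R3 = (V_1 - V_2)/R3 = (3.576 - 0.07607)/7500 = 0.0004667 A
P_R3 = I_R3² × R3 = (0.0004667)² × 7500 = 0.001634 W

Final answer: 0.001634 W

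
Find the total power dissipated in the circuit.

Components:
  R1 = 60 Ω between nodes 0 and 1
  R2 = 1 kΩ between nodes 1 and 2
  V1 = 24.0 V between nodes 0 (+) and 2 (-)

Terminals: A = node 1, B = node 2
Nodal analysis, taking node 2 as the 0 V reference.
Source V1 fixes V_0 = 24 V.
KCL at each unknown node (sum of currents leaving = 0; resistances in Ω):
  Node 1: (V_1 - 24)/60 + (V_1 - 0)/1000 = 0
Collecting terms: 0.01767 × V_1 = 0.4  =>  V_1 = 22.64 V
Power in each resistor, P = (ΔV)²/R:
  P_R1 = (24 - 22.64)²/60 = 0.03076 W
  P_R2 = (22.64 - 0)²/1000 = 0.5126 W
P_total = P_R1 + P_R2 = 0.5434 W

Final answer: 0.5434 W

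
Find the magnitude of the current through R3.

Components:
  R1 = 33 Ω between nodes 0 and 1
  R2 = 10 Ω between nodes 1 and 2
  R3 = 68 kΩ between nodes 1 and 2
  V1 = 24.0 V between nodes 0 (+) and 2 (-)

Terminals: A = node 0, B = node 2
Nodal analysis, taking node 2 as the 0 V reference.
Source V1 fixes V_0 = 24 V.
KCL at each unknown node (sum of currents leaving = 0; resistances in Ω):
  Node 1: (V_1 - 24)/33 + (V_1 - 0)/10 + (V_1 - 0)/68000 = 0
Collecting terms: 0.1303 × V_1 = 0.7273  =>  V_1 = 5.581 V
I_R3 = (V_1 - V_2)/R3 = (5.581 - 0)/68000 = 0.00008207 A
|I_R3| = 0.00008207 A

Final answer: |I_R3| = 8.207e-05 A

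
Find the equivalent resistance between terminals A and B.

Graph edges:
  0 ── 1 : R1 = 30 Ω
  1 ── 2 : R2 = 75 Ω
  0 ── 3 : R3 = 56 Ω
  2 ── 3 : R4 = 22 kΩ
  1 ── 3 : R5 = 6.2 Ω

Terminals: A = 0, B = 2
The network is not a plain series/parallel combination. Inject a 1 A test current into terminal A (node 0) and return it from terminal B (node 2); then R_eq = V_A / (1 A).
Nodal analysis, taking node 2 as the 0 V reference.
Current source I_test pushes 1 A into node 0 and draws it out of node 2.
KCL at each unknown node (sum of currents leaving = 0; resistances in Ω):
  Node 0: (V_0 - V_1)/30 + (V_0 - V_3)/56 - 1 = 0
  Node 1: (V_1 - V_0)/30 + (V_1 - 0)/75 + (V_1 - V_3)/6.2 = 0
  Node 3: (V_3 - V_0)/56 + (V_3 - V_1)/6.2 + (V_3 - 0)/22000 = 0
Collecting terms (coefficients in siemens):
  0.05119·V_0 - 0.03333·V_1 - 0.01786·V_3 = 1
  0.208·V_1 - 0.03333·V_0 - 0.1613·V_3 = 0
  0.1792·V_3 - 0.01786·V_0 - 0.1613·V_1 = 0
Solving these 3 simultaneous equations (Gaussian elimination) gives:
  V_0 = 94.97 V, V_1 = 74.74 V, V_3 = 76.74 V
R_eq = V_0 / 1 A = 94.97 Ω

Final answer: 94.97 Ω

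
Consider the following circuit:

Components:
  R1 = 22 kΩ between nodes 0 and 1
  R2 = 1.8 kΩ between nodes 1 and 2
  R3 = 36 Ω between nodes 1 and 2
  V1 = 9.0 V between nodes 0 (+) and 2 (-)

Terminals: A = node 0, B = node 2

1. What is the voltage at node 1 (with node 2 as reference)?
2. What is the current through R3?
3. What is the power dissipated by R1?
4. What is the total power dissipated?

Nodal analysis, taking node 2 as the 0 V reference.
Source V1 fixes V_0 = 9 V.
KCL at each unknown node (sum of currents leaving = 0; resistances in Ω):
  Node 1: (V_1 - 9)/22000 + (V_1 - 0)/1800 + (V_1 - 0)/36 = 0
Collecting terms: 0.02838 × V_1 = 0.0004091  =>  V_1 = 0.01442 V
Part 1:
  Read off the nodal solution: V_1 = 0.01442 V
Part 2:
  I_R3 = (V_1 - V_2)/R3 = (0.01442 - 0)/36 = 0.0004004 A
  Magnitude: I_R3 = 0.0004004 A
Part 3:
  I_R1 = (V_0 - V_1)/R1 = (9 - 0.01442)/22000 = 0.0004084 A
  P_R1 = I_R1² × R1 = (0.0004084)² × 22000 = 0.00367 W
Part 4:
  Power in each resistor, P = (ΔV)²/R:
    P_R1 = (9 - 0.01442)²/22000 = 0.00367 W
    P_R2 = (0.01442 - 0)²/1800 = 0.0000001154 W
    P_R3 = (0.01442 - 0)²/36 = 0.000005772 W
  P_total = P_R1 + P_R2 + P_R3 = 0.003676 W

Final answers:
1. V_1 = 0.01442 V
2. I_R3 = 0.0004004 A
3. P_R1 = 0.00367 W
4. P_total = 0.003676 W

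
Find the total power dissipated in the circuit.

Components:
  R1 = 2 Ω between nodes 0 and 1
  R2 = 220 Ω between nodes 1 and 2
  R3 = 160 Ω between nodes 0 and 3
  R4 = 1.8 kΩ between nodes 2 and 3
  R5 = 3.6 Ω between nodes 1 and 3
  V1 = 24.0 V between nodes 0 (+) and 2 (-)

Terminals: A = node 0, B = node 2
Nodal analysis, taking node 2 as the 0 V reference.
Source V1 fixes V_0 = 24 V.
KCL at each unknown node (sum of currents leaving = 0; resistances in Ω):
  Node 1: (V_1 - 24)/2 + (V_1 - 0)/220 + (V_1 - V_3)/3.6 = 0
  Node 3: (V_3 - 24)/160 + (V_3 - 0)/1800 + (V_3 - V_1)/3.6 = 0
Collecting terms (coefficients in siemens):
  0.7823·V_1 - 0.2778·V_3 = 12
  0.2846·V_3 - 0.2778·V_1 = 0.15
Determinant D = (0.7823)(0.2846) - (-0.2778)(-0.2778) = 0.1455
V_1 = [(12)(0.2846) - (-0.2778)(0.15)]/D = 23.76 V
V_3 = [(0.7823)(0.15) - (12)(-0.2778)]/D = 23.72 V
Power in each resistor, P = (ΔV)²/R:
  P_R1 = (24 - 23.76)²/2 = 0.02853 W
  P_R2 = (23.76 - 0)²/220 = 2.566 W
  P_R3 = (24 - 23.72)²/160 = 0.00049 W
  P_R4 = (0 - 23.72)²/1800 = 0.3126 W
  P_R5 = (23.76 - 23.72)²/3.6 = 0.0004701 W
P_total = P_R1 + P_R2 + P_R3 + P_R4 + P_R5 = 2.908 W

Final answer: 2.908 W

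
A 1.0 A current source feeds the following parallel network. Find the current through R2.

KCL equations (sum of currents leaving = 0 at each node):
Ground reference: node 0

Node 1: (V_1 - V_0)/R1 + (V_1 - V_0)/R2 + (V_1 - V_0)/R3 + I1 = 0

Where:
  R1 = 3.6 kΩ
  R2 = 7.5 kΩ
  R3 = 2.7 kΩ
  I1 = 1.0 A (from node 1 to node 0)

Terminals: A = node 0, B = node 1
All resistors sit directly between nodes 0 and 1, so they are in parallel and share one voltage V; the full source current 1 A splits among them.
1/R_par = 1/3600 + 1/7500 + 1/2700 = 0.0007815 S  =>  R_par = 1280 Ω
V = I × R_par = 1 × 1280 = 1280 V
I_R2 = V/R2 = 1280/7500 = 0.1706 A

Final answer: 0.1706 A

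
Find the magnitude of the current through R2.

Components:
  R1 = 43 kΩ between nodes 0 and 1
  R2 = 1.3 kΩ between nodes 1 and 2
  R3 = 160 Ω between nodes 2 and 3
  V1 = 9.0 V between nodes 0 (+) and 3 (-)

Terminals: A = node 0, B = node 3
Nodal analysis, taking node 3 as the 0 V reference.
Source V1 fixes V_0 = 9 V.
KCL at each unknown node (sum of currents leaving = 0; resistances in Ω):
  Node 1: (V_1 - 9)/43000 + (V_1 - V_2)/1300 = 0
  Node 2: (V_2 - V_1)/1300 + (V_2 - 0)/160 = 0
Collecting terms (coefficients in siemens):
  0.0007925·V_1 - 0.0007692·V_2 = 0.0002093
  0.007019·V_2 - 0.0007692·V_1 = 0
Determinant D = (0.0007925)(0.007019) - (-0.0007692)(-0.0007692) = 0.000004971
V_1 = [(0.0002093)(0.007019) - (-0.0007692)(0)]/D = 0.2955 V
V_2 = [(0.0007925)(0) - (0.0002093)(-0.0007692)]/D = 0.03239 V
I_R2 = (V_1 - V_2)/R2 = (0.2955 - 0.03239)/1300 = 0.0002024 A
|I_R2| = 0.0002024 A

Final answer: |I_R2| = 0.0002024 A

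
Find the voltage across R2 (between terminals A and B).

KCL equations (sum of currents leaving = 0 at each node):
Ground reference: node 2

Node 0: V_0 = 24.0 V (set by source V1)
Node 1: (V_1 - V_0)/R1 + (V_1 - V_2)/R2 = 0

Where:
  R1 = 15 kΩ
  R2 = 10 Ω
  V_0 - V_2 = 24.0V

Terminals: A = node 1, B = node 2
R1 and R2 are in series across V1 (node 0 → node 1 → node 2), and the output A–B is taken across R2, so this is a voltage divider.
Series current: I = V1/(R1 + R2) = 24/(15000 + 10) = 24/15010 = 0.001599 A
V_R2 = I × R2 = V1 × R2/(R1 + R2) = 24 × 10/15010 = 0.01599 V

Final answer: 0.01599 V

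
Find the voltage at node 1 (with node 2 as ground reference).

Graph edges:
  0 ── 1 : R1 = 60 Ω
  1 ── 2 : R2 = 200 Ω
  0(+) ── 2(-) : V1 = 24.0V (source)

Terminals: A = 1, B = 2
Nodal analysis, taking node 2 as the 0 V reference.
Source V1 fixes V_0 = 24 V.
KCL at each unknown node (sum of currents leaving = 0; resistances in Ω):
  Node 1: (V_1 - 24)/60 + (V_1 - 0)/200 = 0
Collecting terms: 0.02167 × V_1 = 0.4  =>  V_1 = 18.46 V
The requested potential is V_1 = 18.46 V.

Final answer: V_1 = 18.46 V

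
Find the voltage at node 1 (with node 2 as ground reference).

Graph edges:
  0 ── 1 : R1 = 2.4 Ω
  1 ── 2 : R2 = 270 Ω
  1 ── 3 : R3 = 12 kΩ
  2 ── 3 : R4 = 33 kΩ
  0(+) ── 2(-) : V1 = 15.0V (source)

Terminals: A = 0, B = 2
Nodal analysis, taking node 2 as the 0 V reference.
Source V1 fixes V_0 = 15 V.
KCL at each unknown node (sum of currents leaving = 0; resistances in Ω):
  Node 1: (V_1 - 15)/2.4 + (V_1 - 0)/270 + (V_1 - V_3)/12000 = 0
  Node 3: (V_3 - V_1)/12000 + (V_3 - 0)/33000 = 0
Collecting terms (coefficients in siemens):
  0.4205·V_1 - 0.00008333·V_3 = 6.25
  0.0001136·V_3 - 0.00008333·V_1 = 0
Determinant D = (0.4205)(0.0001136) - (-0.00008333)(-0.00008333) = 0.00004777
V_1 = [(6.25)(0.0001136) - (-0.00008333)(0)]/D = 14.87 V
V_3 = [(0.4205)(0) - (6.25)(-0.00008333)]/D = 10.9 V
The requested potential is V_1 = 14.87 V.

Final answer: V_1 = 14.87 V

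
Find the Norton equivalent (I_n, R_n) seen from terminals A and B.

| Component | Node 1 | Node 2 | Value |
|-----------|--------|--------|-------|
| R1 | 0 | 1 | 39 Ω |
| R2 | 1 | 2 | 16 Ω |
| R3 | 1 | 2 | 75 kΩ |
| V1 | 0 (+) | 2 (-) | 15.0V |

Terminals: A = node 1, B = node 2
Find the Thévenin equivalent first; then I_n = V_th/R_th and R_n = R_th.
Step 1 — V_th is the open-circuit voltage V_A - V_B (nothing connected across the terminals).
Nodal analysis, taking node 2 as the 0 V reference.
Source V1 fixes V_0 = 15 V.
KCL at each unknown node (sum of currents leaving = 0; resistances in Ω):
  Node 1: (V_1 - 15)/39 + (V_1 - 0)/16 + (V_1 - 0)/75000 = 0
Collecting terms: 0.08815 × V_1 = 0.3846  =>  V_1 = 4.363 V
V_th = V_1 - V_2 = 4.363 - 0 = 4.363 V
Step 2 — R_th: zero the source — replace V1 by a short circuit (node 2 merges into node 0) — and find the resistance seen between A (node 1) and B (node 0).
Reduce the network between node 1 (A) and node 0 (B) by series/parallel combination:
  Rp1 = R1 ‖ R2 ‖ R3 (parallel, all between nodes 0 and 1) = 1/(1/39 + 1/16 + 1/75000) = 11.34 Ω
R_th = 11.34 Ω
I_n = V_th/R_th = 4.363/11.34 = 0.3846 A, and R_n = R_th = 11.34 Ω

Final answer: I_n = 0.3846 A, R_n = 11.34 Ω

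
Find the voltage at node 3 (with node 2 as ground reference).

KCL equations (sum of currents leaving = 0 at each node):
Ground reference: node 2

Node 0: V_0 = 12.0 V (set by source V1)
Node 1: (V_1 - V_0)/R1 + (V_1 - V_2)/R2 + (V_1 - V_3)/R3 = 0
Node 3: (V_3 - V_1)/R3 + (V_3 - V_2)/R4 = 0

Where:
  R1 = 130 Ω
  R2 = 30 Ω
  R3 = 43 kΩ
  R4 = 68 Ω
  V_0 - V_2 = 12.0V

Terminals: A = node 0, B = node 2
Nodal analysis, taking node 2 as the 0 V reference.
Source V1 fixes V_0 = 12 V.
KCL at each unknown node (sum of currents leaving = 0; resistances in Ω):
  Node 1: (V_1 - 12)/130 + (V_1 - 0)/30 + (V_1 - V_3)/43000 = 0
  Node 3: (V_3 - V_1)/43000 + (V_3 - 0)/68 = 0
Collecting terms (coefficients in siemens):
  0.04105·V_1 - 0.00002326·V_3 = 0.09231
  0.01473·V_3 - 0.00002326·V_1 = 0
Determinant D = (0.04105)(0.01473) - (-0.00002326)(-0.00002326) = 0.0006046
V_1 = [(0.09231)(0.01473) - (-0.00002326)(0)]/D = 2.249 V
V_3 = [(0.04105)(0) - (0.09231)(-0.00002326)]/D = 0.003551 V
The requested potential is V_3 = 0.003551 V.

Final answer: V_3 = 0.003551 V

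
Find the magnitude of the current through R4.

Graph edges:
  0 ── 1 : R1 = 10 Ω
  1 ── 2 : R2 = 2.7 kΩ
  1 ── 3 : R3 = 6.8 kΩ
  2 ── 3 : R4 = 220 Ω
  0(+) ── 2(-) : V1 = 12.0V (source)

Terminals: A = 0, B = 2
Nodal analysis, taking node 2 as the 0 V reference.
Source V1 fixes V_0 = 12 V.
KCL at each unknown node (sum of currents leaving = 0; resistances in Ω):
  Node 1: (V_1 - 12)/10 + (V_1 - 0)/2700 + (V_1 - V_3)/6800 = 0
  Node 3: (V_3 - V_1)/6800 + (V_3 - 0)/220 = 0
Collecting terms (coefficients in siemens):
  0.1005·V_1 - 0.0001471·V_3 = 1.2
  0.004693·V_3 - 0.0001471·V_1 = 0
Determinant D = (0.1005)(0.004693) - (-0.0001471)(-0.0001471) = 0.0004717
V_1 = [(1.2)(0.004693) - (-0.0001471)(0)]/D = 11.94 V
V_3 = [(0.1005)(0) - (1.2)(-0.0001471)]/D = 0.3741 V
I_R4 = (V_2 - V_3)/R4 = (0 - 0.3741)/220 = -0.001701 A
|I_R4| = 0.001701 A

Final answer: |I_R4| = 0.001701 A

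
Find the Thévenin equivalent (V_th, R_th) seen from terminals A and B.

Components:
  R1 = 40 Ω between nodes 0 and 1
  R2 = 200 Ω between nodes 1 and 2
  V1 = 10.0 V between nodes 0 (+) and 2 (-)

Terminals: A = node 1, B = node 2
Step 1 — V_th is the open-circuit voltage V_A - V_B (nothing connected across the terminals).
Nodal analysis, taking node 2 as the 0 V reference.
Source V1 fixes V_0 = 10 V.
KCL at each unknown node (sum of currents leaving = 0; resistances in Ω):
  Node 1: (V_1 - 10)/40 + (V_1 - 0)/200 = 0
Collecting terms: 0.03 × V_1 = 0.25  =>  V_1 = 8.333 V
V_th = V_1 - V_2 = 8.333 - 0 = 8.333 V
Step 2 — R_th: zero the source — replace V1 by a short circuit (node 2 merges into node 0) — and find the resistance seen between A (node 1) and B (node 0).
Reduce the network between node 1 (A) and node 0 (B) by series/parallel combination:
  Rp1 = R1 ‖ R2 (parallel, both between nodes 0 and 1) = 1/(1/40 + 1/200) = 33.33 Ω
R_th = 33.33 Ω

Final answer: V_th = 8.333 V, R_th = 33.33 Ω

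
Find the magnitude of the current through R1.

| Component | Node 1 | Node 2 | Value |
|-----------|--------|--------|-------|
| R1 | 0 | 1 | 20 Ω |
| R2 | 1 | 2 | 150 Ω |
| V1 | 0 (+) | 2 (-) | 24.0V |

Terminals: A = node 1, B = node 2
Nodal analysis, taking node 2 as the 0 V reference.
Source V1 fixes V_0 = 24 V.
KCL at each unknown node (sum of currents leaving = 0; resistances in Ω):
  Node 1: (V_1 - 24)/20 + (V_1 - 0)/150 = 0
Collecting terms: 0.05667 × V_1 = 1.2  =>  V_1 = 21.18 V
I_R1 = (V_0 - V_1)/R1 = (24 - 21.18)/20 = 0.1412 A
|I_R1| = 0.1412 A

Final answer: |I_R1| = 0.1412 A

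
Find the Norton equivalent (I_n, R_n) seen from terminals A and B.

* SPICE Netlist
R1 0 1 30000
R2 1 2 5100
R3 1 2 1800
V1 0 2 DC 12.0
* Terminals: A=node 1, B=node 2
Find the Thévenin equivalent first; then I_n = V_th/R_th and R_n = R_th.
Step 1 — V_th is the open-circuit voltage V_A - V_B (nothing connected across the terminals).
Nodal analysis, taking node 2 as the 0 V reference.
Source V1 fixes V_0 = 12 V.
KCL at each unknown node (sum of currents leaving = 0; resistances in Ω):
  Node 1: (V_1 - 12)/30000 + (V_1 - 0)/5100 + (V_1 - 0)/1800 = 0
Collecting terms: 0.000785 × V_1 = 0.0004  =>  V_1 = 0.5096 V
V_th = V_1 - V_2 = 0.5096 - 0 = 0.5096 V
Step 2 — R_th: zero the source — replace V1 by a short circuit (node 2 merges into node 0) — and find the resistance seen between A (node 1) and B (node 0).
Reduce the network between node 1 (A) and node 0 (B) by series/parallel combination:
  Rp1 = R1 ‖ R2 ‖ R3 (parallel, all between nodes 0 and 1) = 1/(1/30000 + 1/5100 + 1/1800) = 1274 Ω
R_th = 1.274 kΩ
I_n = V_th/R_th = 0.5096/1274 = 0.0004 A, and R_n = R_th = 1.274 kΩ

Final answer: I_n = 0.0004 A, R_n = 1.274 kΩ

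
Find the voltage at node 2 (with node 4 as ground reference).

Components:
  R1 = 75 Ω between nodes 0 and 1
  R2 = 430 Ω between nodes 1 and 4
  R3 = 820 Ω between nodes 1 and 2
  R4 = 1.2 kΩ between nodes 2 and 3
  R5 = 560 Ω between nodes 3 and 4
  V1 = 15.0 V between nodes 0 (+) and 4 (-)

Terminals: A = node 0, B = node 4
Nodal analysis, taking node 4 as the 0 V reference.
Source V1 fixes V_0 = 15 V.
KCL at each unknown node (sum of currents leaving = 0; resistances in Ω):
  Node 1: (V_1 - 15)/75 + (V_1 - 0)/430 + (V_1 - V_2)/820 = 0
  Node 2: (V_2 - V_1)/820 + (V_2 - V_3)/1200 = 0
  Node 3: (V_3 - V_2)/1200 + (V_3 - 0)/560 = 0
Collecting terms (coefficients in siemens):
  0.01688·V_1 - 0.00122·V_2 = 0.2
  0.002053·V_2 - 0.00122·V_1 - 0.0008333·V_3 = 0
  0.002619·V_3 - 0.0008333·V_2 = 0
Solving these 3 simultaneous equations (Gaussian elimination) gives:
  V_1 = 12.46 V, V_2 = 8.502 V, V_3 = 2.705 V
The requested potential is V_2 = 8.502 V.

Final answer: V_2 = 8.502 V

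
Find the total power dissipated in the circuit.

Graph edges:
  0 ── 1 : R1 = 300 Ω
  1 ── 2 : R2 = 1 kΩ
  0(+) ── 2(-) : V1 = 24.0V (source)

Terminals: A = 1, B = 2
Nodal analysis, taking node 2 as the 0 V reference.
Source V1 fixes V_0 = 24 V.
KCL at each unknown node (sum of currents leaving = 0; resistances in Ω):
  Node 1: (V_1 - 24)/300 + (V_1 - 0)/1000 = 0
Collecting terms: 0.004333 × V_1 = 0.08  =>  V_1 = 18.46 V
Power in each resistor, P = (ΔV)²/R:
  P_R1 = (24 - 18.46)²/300 = 0.1022 W
  P_R2 = (18.46 - 0)²/1000 = 0.3408 W
P_total = P_R1 + P_R2 = 0.4431 W

Final answer: 0.4431 W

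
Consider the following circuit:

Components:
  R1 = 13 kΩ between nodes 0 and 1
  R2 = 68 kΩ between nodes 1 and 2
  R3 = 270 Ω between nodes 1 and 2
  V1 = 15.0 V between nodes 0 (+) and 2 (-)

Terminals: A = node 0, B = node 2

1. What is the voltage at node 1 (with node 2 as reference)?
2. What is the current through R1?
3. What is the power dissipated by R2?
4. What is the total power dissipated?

Nodal analysis, taking node 2 as the 0 V reference.
Source V1 fixes V_0 = 15 V.
KCL at each unknown node (sum of currents leaving = 0; resistances in Ω):
  Node 1: (V_1 - 15)/13000 + (V_1 - 0)/68000 + (V_1 - 0)/270 = 0
Collecting terms: 0.003795 × V_1 = 0.001154  =>  V_1 = 0.304 V
Part 1:
  Read off the nodal solution: V_1 = 0.304 V
Part 2:
  I_R1 = (V_0 - V_1)/R1 = (15 - 0.304)/13000 = 0.00113 A
  Magnitude: I_R1 = 0.00113 A
Part 3:
  I_R2 = (V_1 - V_2)/R2 = (0.304 - 0)/68000 = 0.000004471 A
  P_R2 = I_R2² × R2 = (0.000004471)² × 68000 = 0.000001359 W
Part 4:
  Power in each resistor, P = (ΔV)²/R:
    P_R1 = (15 - 0.304)²/13000 = 0.01661 W
    P_R2 = (0.304 - 0)²/68000 = 0.000001359 W
    P_R3 = (0.304 - 0)²/270 = 0.0003423 W
  P_total = P_R1 + P_R2 + P_R3 = 0.01696 W

Final answers:
1. V_1 = 0.304 V
2. I_R1 = 0.00113 A
3. P_R2 = 1.359e-06 W
4. P_total = 0.01696 W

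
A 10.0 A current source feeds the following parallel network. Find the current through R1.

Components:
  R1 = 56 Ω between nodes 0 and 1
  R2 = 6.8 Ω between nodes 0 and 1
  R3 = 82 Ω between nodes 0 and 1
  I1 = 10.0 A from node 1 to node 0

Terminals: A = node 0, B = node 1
All resistors sit directly between nodes 0 and 1, so they are in parallel and share one voltage V; the full source current 10 A splits among them.
1/R_par = 1/56 + 1/6.8 + 1/82 = 0.1771 S  =>  R_par = 5.646 Ω
V = I × R_par = 10 × 5.646 = 56.46 V
I_R1 = V/R1 = 56.46/56 = 1.008 A

Final answer: 1.008 A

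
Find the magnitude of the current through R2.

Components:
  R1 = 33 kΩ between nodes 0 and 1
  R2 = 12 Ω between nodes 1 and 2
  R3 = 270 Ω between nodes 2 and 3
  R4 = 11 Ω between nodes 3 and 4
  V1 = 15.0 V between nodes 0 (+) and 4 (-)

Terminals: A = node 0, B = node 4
Nodal analysis, taking node 4 as the 0 V reference.
Source V1 fixes V_0 = 15 V.
KCL at each unknown node (sum of currents leaving = 0; resistances in Ω):
  Node 1: (V_1 - 15)/33000 + (V_1 - V_2)/12 = 0
  Node 2: (V_2 - V_1)/12 + (V_2 - V_3)/270 = 0
  Node 3: (V_3 - V_2)/270 + (V_3 - 0)/11 = 0
Collecting terms (coefficients in siemens):
  0.08336·V_1 - 0.08333·V_2 = 0.0004545
  0.08704·V_2 - 0.08333·V_1 - 0.003704·V_3 = 0
  0.09461·V_3 - 0.003704·V_2 = 0
Solving these 3 simultaneous equations (Gaussian elimination) gives:
  V_1 = 0.132 V, V_2 = 0.1266 V, V_3 = 0.004956 V
I_R2 = (V_1 - V_2)/R2 = (0.132 - 0.1266)/12 = 0.0004505 A
|I_R2| = 0.0004505 A

Final answer: |I_R2| = 0.0004505 A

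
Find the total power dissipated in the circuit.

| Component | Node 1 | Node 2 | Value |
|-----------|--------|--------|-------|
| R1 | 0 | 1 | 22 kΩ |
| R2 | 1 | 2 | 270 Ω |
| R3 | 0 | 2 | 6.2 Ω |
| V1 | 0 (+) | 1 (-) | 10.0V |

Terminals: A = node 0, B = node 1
Nodal analysis, taking node 1 as the 0 V reference.
Source V1 fixes V_0 = 10 V.
KCL at each unknown node (sum of currents leaving = 0; resistances in Ω):
  Node 2: (V_2 - 0)/270 + (V_2 - 10)/6.2 = 0
Collecting terms: 0.165 × V_2 = 1.613  =>  V_2 = 9.776 V
Power in each resistor, P = (ΔV)²/R:
  P_R1 = (10 - 0)²/22000 = 0.004545 W
  P_R2 = (0 - 9.776)²/270 = 0.3539 W
  P_R3 = (10 - 9.776)²/6.2 = 0.008127 W
P_total = P_R1 + P_R2 + P_R3 = 0.3666 W

Final answer: 0.3666 W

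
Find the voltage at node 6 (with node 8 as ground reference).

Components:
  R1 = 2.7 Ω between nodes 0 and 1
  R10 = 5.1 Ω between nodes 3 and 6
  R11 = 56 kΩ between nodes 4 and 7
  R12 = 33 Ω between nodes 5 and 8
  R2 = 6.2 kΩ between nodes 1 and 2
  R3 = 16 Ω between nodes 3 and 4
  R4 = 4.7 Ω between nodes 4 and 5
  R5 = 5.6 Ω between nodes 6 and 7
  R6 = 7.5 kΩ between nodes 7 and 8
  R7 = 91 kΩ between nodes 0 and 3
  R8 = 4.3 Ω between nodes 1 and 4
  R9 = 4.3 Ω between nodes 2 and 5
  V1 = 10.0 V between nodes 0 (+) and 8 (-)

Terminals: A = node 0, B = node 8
Nodal analysis, taking node 8 as the 0 V reference.
Source V1 fixes V_0 = 10 V.
KCL at each unknown node (sum of currents leaving = 0; resistances in Ω):
  Node 1: (V_1 - 10)/2.7 + (V_1 - V_2)/6200 + (V_1 - V_4)/4.3 = 0
  Node 2: (V_2 - V_1)/6200 + (V_2 - V_5)/4.3 = 0
  Node 3: (V_3 - V_4)/16 + (V_3 - 10)/91000 + (V_3 - V_6)/5.1 = 0
  Node 4: (V_4 - V_3)/16 + (V_4 - V_5)/4.7 + (V_4 - V_1)/4.3 + (V_4 - V_7)/56000 = 0
  Node 5: (V_5 - V_4)/4.7 + (V_5 - V_2)/4.3 + (V_5 - 0)/33 = 0
  Node 6: (V_6 - V_7)/5.6 + (V_6 - V_3)/5.1 = 0
  Node 7: (V_7 - V_6)/5.6 + (V_7 - 0)/7500 + (V_7 - V_4)/56000 = 0
Collecting terms (coefficients in siemens):
  0.6031·V_1 - 0.0001613·V_2 - 0.2326·V_4 = 3.704
  0.2327·V_2 - 0.0001613·V_1 - 0.2326·V_5 = 0
  0.2586·V_3 - 0.0625·V_4 - 0.1961·V_6 = 0.0001099
  0.5078·V_4 - 0.2326·V_1 - 0.0625·V_3 - 0.2128·V_5 - 0.00001786·V_7 = 0
  0.4756·V_5 - 0.2326·V_2 - 0.2128·V_4 = 0
  0.3746·V_6 - 0.1961·V_3 - 0.1786·V_7 = 0
  0.1787·V_7 - 0.00001786·V_4 - 0.1786·V_6 = 0
Solving these 7 simultaneous equations (Gaussian elimination) gives:
  V_1 = 9.393 V, V_2 = 7.38 V, V_3 = 8.411 V, V_4 = 8.428 V
  V_5 = 7.379 V, V_6 = 8.405 V, V_7 = 8.399 V
The requested potential is V_6 = 8.405 V.

Final answer: V_6 = 8.405 V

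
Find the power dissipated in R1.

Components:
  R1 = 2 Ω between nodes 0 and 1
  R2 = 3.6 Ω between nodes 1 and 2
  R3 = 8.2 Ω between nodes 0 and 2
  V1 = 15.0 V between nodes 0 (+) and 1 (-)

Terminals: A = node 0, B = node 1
Nodal analysis, taking node 1 as the 0 V reference.
Source V1 fixes V_0 = 15 V.
KCL at each unknown node (sum of currents leaving = 0; resistances in Ω):
  Node 2: (V_2 - 0)/3.6 + (V_2 - 15)/8.2 = 0
Collecting terms: 0.3997 × V_2 = 1.829  =>  V_2 = 4.576 V
I_R1 = (V_0 - V_1)/R1 = (15 - 0)/2 = 7.5 A
P_R1 = I_R1² × R1 = (7.5)² × 2 = 112.5 W

Final answer: 112.5 W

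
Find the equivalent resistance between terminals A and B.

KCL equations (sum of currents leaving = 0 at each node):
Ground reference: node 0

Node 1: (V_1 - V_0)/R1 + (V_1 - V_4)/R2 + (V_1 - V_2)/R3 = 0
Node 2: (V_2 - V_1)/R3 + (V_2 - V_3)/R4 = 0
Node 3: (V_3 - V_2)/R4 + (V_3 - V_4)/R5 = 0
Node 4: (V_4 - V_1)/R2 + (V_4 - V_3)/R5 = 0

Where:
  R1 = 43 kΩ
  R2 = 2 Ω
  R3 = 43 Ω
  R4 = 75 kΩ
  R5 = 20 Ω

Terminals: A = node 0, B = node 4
Reduce the network between node 0 (A) and node 4 (B) by series/parallel combination:
  Rs1 = R3 + R4 (series, joined only at node 2) = 43 + 75000 = 75040 Ω
  Rs2 = R5 + Rs1 (series, joined only at node 3) = 20 + 75040 = 75060 Ω
  Rp1 = R2 ‖ Rs2 (parallel, both between nodes 1 and 4) = 1/(1/2 + 1/75060) = 2 Ω
  Rs3 = R1 + Rp1 (series, joined only at node 1) = 43000 + 2 = 43000 Ω
R_eq = 43 kΩ

Final answer: 43 kΩ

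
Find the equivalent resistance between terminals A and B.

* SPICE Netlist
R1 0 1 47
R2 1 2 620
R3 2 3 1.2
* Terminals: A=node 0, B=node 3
Reduce the network between node 0 (A) and node 3 (B) by series/parallel combination:
  Rs1 = R1 + R2 (series, joined only at node 1) = 47 + 620 = 667 Ω
  Rs2 = R3 + Rs1 (series, joined only at node 2) = 1.2 + 667 = 668.2 Ω
R_eq = 668.2 Ω

Final answer: 668.2 Ω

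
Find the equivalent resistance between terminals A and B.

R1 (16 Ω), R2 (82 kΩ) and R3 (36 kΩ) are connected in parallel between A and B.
Reduce the network between node 0 (A) and node 1 (B) by series/parallel combination:
  Rp1 = R1 ‖ R2 ‖ R3 (parallel, all between nodes 0 and 1) = 1/(1/16 + 1/82000 + 1/36000) = 15.99 Ω
R_eq = 15.99 Ω

Final answer: 15.99 Ω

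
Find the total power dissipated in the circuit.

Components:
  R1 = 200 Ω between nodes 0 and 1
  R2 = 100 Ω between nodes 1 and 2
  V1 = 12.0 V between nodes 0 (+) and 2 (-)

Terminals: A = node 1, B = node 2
Nodal analysis, taking node 2 as the 0 V reference.
Source V1 fixes V_0 = 12 V.
KCL at each unknown node (sum of currents leaving = 0; resistances in Ω):
  Node 1: (V_1 - 12)/200 + (V_1 - 0)/100 = 0
Collecting terms: 0.015 × V_1 = 0.06  =>  V_1 = 4 V
Power in each resistor, P = (ΔV)²/R:
  P_R1 = (12 - 4)²/200 = 0.32 W
  P_R2 = (4 - 0)²/100 = 0.16 W
P_total = P_R1 + P_R2 = 0.48 W

Final answer: 0.48 W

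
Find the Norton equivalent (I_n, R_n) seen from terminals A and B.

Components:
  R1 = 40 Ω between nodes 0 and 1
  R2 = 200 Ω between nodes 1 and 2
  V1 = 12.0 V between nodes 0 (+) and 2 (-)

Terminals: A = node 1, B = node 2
Find the Thévenin equivalent first; then I_n = V_th/R_th and R_n = R_th.
Step 1 — V_th is the open-circuit voltage V_A - V_B (nothing connected across the terminals).
Nodal analysis, taking node 2 as the 0 V reference.
Source V1 fixes V_0 = 12 V.
KCL at each unknown node (sum of currents leaving = 0; resistances in Ω):
  Node 1: (V_1 - 12)/40 + (V_1 - 0)/200 = 0
Collecting terms: 0.03 × V_1 = 0.3  =>  V_1 = 10 V
V_th = V_1 - V_2 = 10 - 0 = 10 V
Step 2 — R_th: zero the source — replace V1 by a short circuit (node 2 merges into node 0) — and find the resistance seen between A (node 1) and B (node 0).
Reduce the network between node 1 (A) and node 0 (B) by series/parallel combination:
  Rp1 = R1 ‖ R2 (parallel, both between nodes 0 and 1) = 1/(1/40 + 1/200) = 33.33 Ω
R_th = 33.33 Ω
I_n = V_th/R_th = 10/33.33 = 0.3 A, and R_n = R_th = 33.33 Ω

Final answer: I_n = 0.3 A, R_n = 33.33 Ω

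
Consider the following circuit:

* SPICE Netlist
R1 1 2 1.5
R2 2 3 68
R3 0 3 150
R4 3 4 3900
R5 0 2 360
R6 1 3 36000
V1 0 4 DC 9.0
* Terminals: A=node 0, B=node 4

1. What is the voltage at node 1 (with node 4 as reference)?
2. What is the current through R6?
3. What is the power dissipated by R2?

Nodal analysis, taking node 4 as the 0 V reference.
Source V1 fixes V_0 = 9 V.
KCL at each unknown node (sum of currents leaving = 0; resistances in Ω):
  Node 1: (V_1 - V_2)/1.5 + (V_1 - V_3)/36000 = 0
  Node 2: (V_2 - V_1)/1.5 + (V_2 - V_3)/68 + (V_2 - 9)/360 = 0
  Node 3: (V_3 - V_2)/68 + (V_3 - 9)/150 + (V_3 - 0)/3900 + (V_3 - V_1)/36000 = 0
Collecting terms (coefficients in siemens):
  0.6667·V_1 - 0.6667·V_2 - 0.00002778·V_3 = 0
  0.6842·V_2 - 0.6667·V_1 - 0.01471·V_3 = 0.025
  0.02166·V_3 - 0.00002778·V_1 - 0.01471·V_2 = 0.06
Solving these 3 simultaneous equations (Gaussian elimination) gives:
  V_1 = 8.79 V, V_2 = 8.79 V, V_3 = 8.751 V
Part 1:
  Read off the nodal solution: V_1 = 8.79 V
Part 2:
  I_R6 = (V_1 - V_3)/R6 = (8.79 - 8.751)/36000 = 0.000001098 A
  Magnitude: I_R6 = 0.000001098 A
Part 3:
  I_R2 = (V_2 - V_3)/R2 = (8.79 - 8.751)/68 = 0.0005813 A
  P_R2 = I_R2² × R2 = (0.0005813)² × 68 = 0.00002298 W

Final answers:
1. V_1 = 8.79 V
2. I_R6 = 1.098e-06 A
3. P_R2 = 2.298e-05 W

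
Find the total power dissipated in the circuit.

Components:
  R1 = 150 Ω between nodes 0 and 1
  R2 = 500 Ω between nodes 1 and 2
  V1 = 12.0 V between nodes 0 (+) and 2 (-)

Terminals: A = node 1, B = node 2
Nodal analysis, taking node 2 as the 0 V reference.
Source V1 fixes V_0 = 12 V.
KCL at each unknown node (sum of currents leaving = 0; resistances in Ω):
  Node 1: (V_1 - 12)/150 + (V_1 - 0)/500 = 0
Collecting terms: 0.008667 × V_1 = 0.08  =>  V_1 = 9.231 V
Power in each resistor, P = (ΔV)²/R:
  P_R1 = (12 - 9.231)²/150 = 0.05112 W
  P_R2 = (9.231 - 0)²/500 = 0.1704 W
P_total = P_R1 + P_R2 = 0.2215 W

Final answer: 0.2215 W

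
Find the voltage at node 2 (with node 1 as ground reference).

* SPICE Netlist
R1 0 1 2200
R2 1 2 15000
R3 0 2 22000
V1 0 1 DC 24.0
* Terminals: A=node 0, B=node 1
Nodal analysis, taking node 1 as the 0 V reference.
Source V1 fixes V_0 = 24 V.
KCL at each unknown node (sum of currents leaving = 0; resistances in Ω):
  Node 2: (V_2 - 0)/15000 + (V_2 - 24)/22000 = 0
Collecting terms: 0.0001121 × V_2 = 0.001091  =>  V_2 = 9.73 V
The requested potential is V_2 = 9.73 V.

Final answer: V_2 = 9.73 V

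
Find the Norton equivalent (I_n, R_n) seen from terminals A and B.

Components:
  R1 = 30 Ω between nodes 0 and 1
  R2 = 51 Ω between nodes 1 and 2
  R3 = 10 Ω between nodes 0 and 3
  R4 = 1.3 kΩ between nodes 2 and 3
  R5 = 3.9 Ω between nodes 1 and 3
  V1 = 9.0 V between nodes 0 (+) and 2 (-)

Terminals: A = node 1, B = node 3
Find the Thévenin equivalent first; then I_n = V_th/R_th and R_n = R_th.
Step 1 — V_th is the open-circuit voltage V_A - V_B (nothing connected across the terminals).
Nodal analysis, taking node 2 as the 0 V reference.
Source V1 fixes V_0 = 9 V.
KCL at each unknown node (sum of currents leaving = 0; resistances in Ω):
  Node 1: (V_1 - 9)/30 + (V_1 - 0)/51 + (V_1 - V_3)/3.9 = 0
  Node 3: (V_3 - 9)/10 + (V_3 - 0)/1300 + (V_3 - V_1)/3.9 = 0
Collecting terms (coefficients in siemens):
  0.3094·V_1 - 0.2564·V_3 = 0.3
  0.3572·V_3 - 0.2564·V_1 = 0.9
Determinant D = (0.3094)(0.3572) - (-0.2564)(-0.2564) = 0.04475
V_1 = [(0.3)(0.3572) - (-0.2564)(0.9)]/D = 7.552 V
V_3 = [(0.3094)(0.9) - (0.3)(-0.2564)]/D = 7.941 V
V_th = V_1 - V_3 = 7.552 - 7.941 = -0.3892 V
Step 2 — R_th: zero the source — replace V1 by a short circuit (node 2 merges into node 0) — and find the resistance seen between A (node 1) and B (node 3).
Reduce the network between node 1 (A) and node 3 (B) by series/parallel combination:
  Rp1 = R1 ‖ R2 (parallel, both between nodes 0 and 1) = 1/(1/30 + 1/51) = 18.89 Ω
  Rp2 = R3 ‖ R4 (parallel, both between nodes 0 and 3) = 1/(1/10 + 1/1300) = 9.924 Ω
  Rs1 = Rp1 + Rp2 (series, joined only at node 0) = 18.89 + 9.924 = 28.81 Ω
  Rp3 = R5 ‖ Rs1 (parallel, both between nodes 1 and 3) = 1/(1/3.9 + 1/28.81) = 3.435 Ω
R_th = 3.435 Ω
I_n = V_th/R_th = -0.3892/3.435 = -0.1133 A, and R_n = R_th = 3.435 Ω

Final answer: I_n = -0.1133 A, R_n = 3.435 Ω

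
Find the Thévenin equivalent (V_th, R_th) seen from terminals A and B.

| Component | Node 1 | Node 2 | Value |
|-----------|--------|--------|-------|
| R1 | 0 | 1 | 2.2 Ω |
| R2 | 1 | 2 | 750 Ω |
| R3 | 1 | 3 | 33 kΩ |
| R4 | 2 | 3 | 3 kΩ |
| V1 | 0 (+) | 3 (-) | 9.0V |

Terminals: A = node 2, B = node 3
Step 1 — V_th is the open-circuit voltage V_A - V_B (nothing connected across the terminals).
Nodal analysis, taking node 3 as the 0 V reference.
Source V1 fixes V_0 = 9 V.
KCL at each unknown node (sum of currents leaving = 0; resistances in Ω):
  Node 1: (V_1 - 9)/2.2 + (V_1 - V_2)/750 + (V_1 - 0)/33000 = 0
  Node 2: (V_2 - V_1)/750 + (V_2 - 0)/3000 = 0
Collecting terms (coefficients in siemens):
  0.4559·V_1 - 0.001333·V_2 = 4.091
  0.001667·V_2 - 0.001333·V_1 = 0
Determinant D = (0.4559)(0.001667) - (-0.001333)(-0.001333) = 0.0007581
V_1 = [(4.091)(0.001667) - (-0.001333)(0)]/D = 8.994 V
V_2 = [(0.4559)(0) - (4.091)(-0.001333)]/D = 7.195 V
V_th = V_2 - V_3 = 7.195 - 0 = 7.195 V
Step 2 — R_th: zero the source — replace V1 by a short circuit (node 3 merges into node 0) — and find the resistance seen between A (node 2) and B (node 0).
Reduce the network between node 2 (A) and node 0 (B) by series/parallel combination:
  Rp1 = R1 ‖ R3 (parallel, both between nodes 0 and 1) = 1/(1/2.2 + 1/33000) = 2.2 Ω
  Rs1 = R2 + Rp1 (series, joined only at node 1) = 750 + 2.2 = 752.2 Ω
  Rp2 = R4 ‖ Rs1 (parallel, both between nodes 0 and 2) = 1/(1/3000 + 1/752.2) = 601.4 Ω
R_th = 601.4 Ω

Final answer: V_th = 7.195 V, R_th = 601.4 Ω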